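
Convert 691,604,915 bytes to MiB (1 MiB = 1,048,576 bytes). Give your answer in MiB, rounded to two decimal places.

691,604,915 bytes given.
1 MiB = 2^20 bytes = 1,048,576 bytes
691,604,915 / 1,048,576 = 659.57 MiB

659.57 MiB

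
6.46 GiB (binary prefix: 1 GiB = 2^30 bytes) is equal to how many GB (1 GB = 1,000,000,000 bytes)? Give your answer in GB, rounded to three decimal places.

6.936 GB

6.46 GiB × 1,073,741,824 bytes/GiB = 6,936,372,183.04 bytes
1 GB = 1,000,000,000 bytes
6,936,372,183.04 / 1,000,000,000 = 6.936 GB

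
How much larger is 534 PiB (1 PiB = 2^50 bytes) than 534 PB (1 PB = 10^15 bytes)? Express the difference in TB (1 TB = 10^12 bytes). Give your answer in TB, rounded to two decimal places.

534 PiB = 534 × 1,125,899,906,842,624 = 601,230,550,253,961,216 bytes
534 PB = 534 × 1,000,000,000,000,000 = 534,000,000,000,000,000 bytes
difference = 67,230,550,253,961,216 bytes
67,230,550,253,961,216 / 1,000,000,000,000 = 67,230.55 TB

67,230.55 TB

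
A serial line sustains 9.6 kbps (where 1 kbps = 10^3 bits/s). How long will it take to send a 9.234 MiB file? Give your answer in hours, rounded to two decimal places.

2.24 hours

9.234 MiB = 9,682,550.784 bytes = 77,460,406.272 bits
9.6 kbps = 9,600 bits/s
time = 77,460,406.272 / 9,600 = 8,068.7923 s
8,068.7923 s / 3600 = 2.24 hours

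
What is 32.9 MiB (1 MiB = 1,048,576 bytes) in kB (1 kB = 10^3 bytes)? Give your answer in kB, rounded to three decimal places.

34,498.150 kB

32.9 MiB = 32.9 × 2^20 bytes = 34,498,150.4 bytes
1 kB = 10^3 bytes = 1,000 bytes
34,498,150.4 / 1,000 = 34,498.150 kB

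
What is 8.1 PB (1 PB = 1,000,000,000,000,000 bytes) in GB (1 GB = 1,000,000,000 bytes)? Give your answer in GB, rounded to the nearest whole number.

8.1 PB = 8.1 × 10^15 bytes = 8,100,000,000,000,000 bytes
1 GB = 10^9 bytes = 1,000,000,000 bytes
8,100,000,000,000,000 / 1,000,000,000 = 8,100,000 GB

8,100,000 GB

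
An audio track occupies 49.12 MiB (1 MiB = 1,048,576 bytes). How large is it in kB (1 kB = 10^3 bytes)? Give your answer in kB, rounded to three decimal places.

49.12 MiB × 1,048,576 bytes/MiB = 51,506,053.12 bytes
1 kB = 10^3 bytes = 1,000 bytes
51,506,053.12 / 1,000 = 51,506.053 kB

51,506.053 kB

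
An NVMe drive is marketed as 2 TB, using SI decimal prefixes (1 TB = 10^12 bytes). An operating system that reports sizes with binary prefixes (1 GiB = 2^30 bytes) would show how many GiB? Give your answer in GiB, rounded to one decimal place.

1,862.6 GiB

2 TB × 1,000,000,000,000 bytes/TB = 2,000,000,000,000 bytes
1 GiB = 1,073,741,824 bytes
2,000,000,000,000 / 1,073,741,824 = 1,862.6 GiB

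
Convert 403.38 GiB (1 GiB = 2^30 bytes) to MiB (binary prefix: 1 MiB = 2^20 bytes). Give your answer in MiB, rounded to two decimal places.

413,061.12 MiB

403.38 GiB = 403.38 × 2^30 bytes = 433,125,976,965.12 bytes
1 MiB = 1,048,576 bytes
433,125,976,965.12 / 1,048,576 = 413,061.12 MiB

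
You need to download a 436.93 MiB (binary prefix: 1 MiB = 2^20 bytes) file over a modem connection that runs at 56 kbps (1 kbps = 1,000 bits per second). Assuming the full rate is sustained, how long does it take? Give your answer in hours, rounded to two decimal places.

436.93 MiB = 458,154,311.68 bytes = 3,665,234,493.44 bits
56 kbps = 56,000 bits/s
time = 3,665,234,493.44 / 56,000 = 65,450.6160 s
65,450.6160 s / 3600 = 18.18 hours

18.18 hours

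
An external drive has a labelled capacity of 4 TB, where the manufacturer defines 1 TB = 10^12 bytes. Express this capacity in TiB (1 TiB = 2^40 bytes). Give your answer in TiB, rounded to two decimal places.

3.64 TiB

4 TB = 4 × 10^12 bytes = 4,000,000,000,000 bytes
1 TiB = 1,099,511,627,776 bytes
4,000,000,000,000 / 1,099,511,627,776 = 3.64 TiB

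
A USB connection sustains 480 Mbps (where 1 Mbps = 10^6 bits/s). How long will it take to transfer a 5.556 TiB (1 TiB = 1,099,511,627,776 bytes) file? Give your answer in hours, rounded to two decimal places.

28.28 hours

5.556 TiB = 6,108,886,603,923.456 bytes = 48,871,092,831,387.648 bits
480 Mbps = 480,000,000 bits/s
time = 48,871,092,831,387.648 / 480,000,000 = 101,814.7767 s
101,814.7767 s / 3600 = 28.28 hours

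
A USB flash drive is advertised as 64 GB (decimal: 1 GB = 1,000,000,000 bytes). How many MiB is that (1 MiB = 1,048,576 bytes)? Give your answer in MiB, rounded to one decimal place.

61,035.2 MiB

64 GB = 64 × 10^9 bytes = 64,000,000,000 bytes
1 MiB = 1,048,576 bytes
64,000,000,000 / 1,048,576 = 61,035.2 MiB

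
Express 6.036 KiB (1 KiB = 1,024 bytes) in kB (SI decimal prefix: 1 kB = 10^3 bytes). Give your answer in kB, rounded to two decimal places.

6.18 kB

6.036 KiB = 6.036 × 2^10 bytes = 6,180.864 bytes
1 kB = 1,000 bytes
6,180.864 / 1,000 = 6.18 kB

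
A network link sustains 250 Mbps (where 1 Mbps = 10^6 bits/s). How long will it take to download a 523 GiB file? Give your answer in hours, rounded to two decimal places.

523 GiB = 561,566,973,952 bytes = 4,492,535,791,616 bits
250 Mbps = 250,000,000 bits/s
time = 4,492,535,791,616 / 250,000,000 = 17,970.1432 s
17,970.1432 s / 3600 = 4.99 hours

4.99 hours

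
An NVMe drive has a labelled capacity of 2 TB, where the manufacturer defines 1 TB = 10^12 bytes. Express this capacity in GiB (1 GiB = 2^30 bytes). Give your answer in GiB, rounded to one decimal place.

1,862.6 GiB

2 TB = 2 × 10^12 bytes = 2,000,000,000,000 bytes
1 GiB = 1,073,741,824 bytes
2,000,000,000,000 / 1,073,741,824 = 1,862.6 GiB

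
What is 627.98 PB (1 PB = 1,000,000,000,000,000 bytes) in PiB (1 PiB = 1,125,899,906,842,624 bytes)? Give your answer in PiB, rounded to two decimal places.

627.98 PB × 1,000,000,000,000,000 bytes/PB = 627,980,000,000,000,000 bytes
1 PiB = 2^50 bytes = 1,125,899,906,842,624 bytes
627,980,000,000,000,000 / 1,125,899,906,842,624 = 557.76 PiB

557.76 PiB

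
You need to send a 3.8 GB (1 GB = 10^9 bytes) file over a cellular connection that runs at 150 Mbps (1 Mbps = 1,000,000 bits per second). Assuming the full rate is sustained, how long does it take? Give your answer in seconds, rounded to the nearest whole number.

3.8 GB = 3,800,000,000 bytes = 30,400,000,000 bits
150 Mbps = 150,000,000 bits/s
time = 30,400,000,000 / 150,000,000 = 203 s

203 seconds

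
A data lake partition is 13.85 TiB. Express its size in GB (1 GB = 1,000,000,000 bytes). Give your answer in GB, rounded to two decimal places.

15,228.24 GB

13.85 TiB = 13.85 × 2^40 bytes = 15,228,236,044,697.6 bytes
1 GB = 1,000,000,000 bytes
15,228,236,044,697.6 / 1,000,000,000 = 15,228.24 GB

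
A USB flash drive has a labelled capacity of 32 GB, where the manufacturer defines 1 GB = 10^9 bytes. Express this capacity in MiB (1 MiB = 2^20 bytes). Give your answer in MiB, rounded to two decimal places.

30,517.58 MiB

32 GB = 32 × 10^9 bytes = 32,000,000,000 bytes
1 MiB = 2^20 bytes = 1,048,576 bytes
32,000,000,000 / 1,048,576 = 30,517.58 MiB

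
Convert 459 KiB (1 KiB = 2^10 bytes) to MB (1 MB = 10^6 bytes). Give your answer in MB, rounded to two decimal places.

0.47 MB

459 KiB = 459 × 2^10 bytes = 470,016 bytes
1 MB = 10^6 bytes = 1,000,000 bytes
470,016 / 1,000,000 = 0.47 MB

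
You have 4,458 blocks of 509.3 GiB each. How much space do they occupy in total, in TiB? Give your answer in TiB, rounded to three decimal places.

2,217.246 TiB

Total = 4,458 × 509.3 GiB = 2270459.4 GiB
= 2270459.4 × 1,073,741,824 bytes = 2,437,887,217,473,945.6 bytes
1 TiB = 1,099,511,627,776 bytes
2,437,887,217,473,945.6 / 1,099,511,627,776 = 2,217.246 TiB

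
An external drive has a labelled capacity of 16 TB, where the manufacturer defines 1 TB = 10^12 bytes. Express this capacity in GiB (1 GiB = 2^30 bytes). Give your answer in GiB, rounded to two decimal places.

14,901.16 GiB

16 TB = 16 × 10^12 bytes = 16,000,000,000,000 bytes
1 GiB = 1,073,741,824 bytes
16,000,000,000,000 / 1,073,741,824 = 14,901.16 GiB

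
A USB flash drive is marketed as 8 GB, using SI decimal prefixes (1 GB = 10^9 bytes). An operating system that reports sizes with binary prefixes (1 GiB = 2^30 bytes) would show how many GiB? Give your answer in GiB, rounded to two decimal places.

8 GB × 1,000,000,000 bytes/GB = 8,000,000,000 bytes
1 GiB = 2^30 bytes = 1,073,741,824 bytes
8,000,000,000 / 1,073,741,824 = 7.45 GiB

7.45 GiB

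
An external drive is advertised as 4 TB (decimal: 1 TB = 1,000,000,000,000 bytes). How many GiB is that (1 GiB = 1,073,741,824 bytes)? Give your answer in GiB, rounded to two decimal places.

3,725.29 GiB

4 TB = 4 × 10^12 bytes = 4,000,000,000,000 bytes
1 GiB = 1,073,741,824 bytes
4,000,000,000,000 / 1,073,741,824 = 3,725.29 GiB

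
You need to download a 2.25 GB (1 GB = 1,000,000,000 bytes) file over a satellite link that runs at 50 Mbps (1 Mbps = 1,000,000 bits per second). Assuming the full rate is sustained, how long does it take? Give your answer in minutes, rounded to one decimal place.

2.25 GB = 2,250,000,000 bytes = 18,000,000,000 bits
50 Mbps = 50,000,000 bits/s
time = 18,000,000,000 / 50,000,000 = 360.00 s
360.00 s / 60 = 6.0 minutes

6.0 minutes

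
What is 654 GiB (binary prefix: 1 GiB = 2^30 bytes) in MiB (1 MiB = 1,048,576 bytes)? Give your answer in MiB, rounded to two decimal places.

654 GiB = 654 × 2^30 bytes = 702,227,152,896 bytes
1 MiB = 1,048,576 bytes
702,227,152,896 / 1,048,576 = 669,696.00 MiB

669,696.00 MiB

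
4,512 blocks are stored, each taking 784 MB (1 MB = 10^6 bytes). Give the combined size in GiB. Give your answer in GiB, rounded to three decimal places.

Total = 4,512 × 784 MB = 3,537,408 MB
= 3,537,408 × 1,000,000 bytes = 3,537,408,000,000 bytes
1 GiB = 1,073,741,824 bytes
3,537,408,000,000 / 1,073,741,824 = 3,294.468 GiB

3,294.468 GiB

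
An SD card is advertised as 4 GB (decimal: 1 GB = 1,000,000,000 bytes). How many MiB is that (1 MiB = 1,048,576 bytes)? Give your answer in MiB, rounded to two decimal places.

3,814.70 MiB

4 GB × 1,000,000,000 bytes/GB = 4,000,000,000 bytes
1 MiB = 1,048,576 bytes
4,000,000,000 / 1,048,576 = 3,814.70 MiB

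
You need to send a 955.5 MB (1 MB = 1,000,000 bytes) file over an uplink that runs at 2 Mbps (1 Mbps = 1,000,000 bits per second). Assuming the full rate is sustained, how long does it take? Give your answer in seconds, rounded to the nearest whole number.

3,822 seconds

955.5 MB = 955,500,000 bytes = 7,644,000,000 bits
2 Mbps = 2,000,000 bits/s
time = 7,644,000,000 / 2,000,000 = 3,822 s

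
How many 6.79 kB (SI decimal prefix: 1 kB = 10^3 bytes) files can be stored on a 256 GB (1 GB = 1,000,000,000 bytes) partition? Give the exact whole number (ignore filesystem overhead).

Capacity: 256 GB = 256,000,000,000 bytes
Per item: 6.79 kB = 6,790 bytes
⌊256,000,000,000 / 6,790⌋ = 37,702,503

37,702,503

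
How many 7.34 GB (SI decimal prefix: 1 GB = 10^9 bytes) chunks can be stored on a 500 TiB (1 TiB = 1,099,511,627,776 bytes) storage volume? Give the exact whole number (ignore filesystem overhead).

Capacity: 500 TiB = 549,755,813,888,000 bytes
Per item: 7.34 GB = 7,340,000,000 bytes
⌊549,755,813,888,000 / 7,340,000,000⌋ = 74,898

74,898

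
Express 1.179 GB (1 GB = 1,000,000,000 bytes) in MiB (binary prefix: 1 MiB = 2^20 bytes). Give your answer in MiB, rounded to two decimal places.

1,124.38 MiB

1.179 GB = 1.179 × 10^9 bytes = 1,179,000,000 bytes
1 MiB = 1,048,576 bytes
1,179,000,000 / 1,048,576 = 1,124.38 MiB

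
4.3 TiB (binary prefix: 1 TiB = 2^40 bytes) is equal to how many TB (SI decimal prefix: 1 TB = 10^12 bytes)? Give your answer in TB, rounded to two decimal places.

4.3 TiB × 1,099,511,627,776 bytes/TiB = 4,727,899,999,436.8 bytes
1 TB = 10^12 bytes = 1,000,000,000,000 bytes
4,727,899,999,436.8 / 1,000,000,000,000 = 4.73 TB

4.73 TB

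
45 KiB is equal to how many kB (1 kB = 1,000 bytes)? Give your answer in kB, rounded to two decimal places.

46.08 kB

45 KiB = 45 × 2^10 bytes = 46,080 bytes
1 kB = 1,000 bytes
46,080 / 1,000 = 46.08 kB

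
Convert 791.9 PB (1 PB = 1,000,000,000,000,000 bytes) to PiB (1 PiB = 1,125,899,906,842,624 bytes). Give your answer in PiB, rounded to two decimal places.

791.9 PB × 1,000,000,000,000,000 bytes/PB = 791,900,000,000,000,000 bytes
1 PiB = 1,125,899,906,842,624 bytes
791,900,000,000,000,000 / 1,125,899,906,842,624 = 703.35 PiB

703.35 PiB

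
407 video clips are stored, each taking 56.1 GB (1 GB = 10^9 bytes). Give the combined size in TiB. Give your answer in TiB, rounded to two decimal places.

20.77 TiB

Total = 407 × 56.1 GB = 22832.7 GB
= 22832.7 × 1,000,000,000 bytes = 22,832,700,000,000 bytes
1 TiB = 1,099,511,627,776 bytes
22,832,700,000,000 / 1,099,511,627,776 = 20.77 TiB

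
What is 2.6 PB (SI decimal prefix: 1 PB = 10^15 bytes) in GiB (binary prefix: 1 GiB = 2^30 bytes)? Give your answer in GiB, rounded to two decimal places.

2.6 PB = 2.6 × 10^15 bytes = 2,600,000,000,000,000 bytes
1 GiB = 2^30 bytes = 1,073,741,824 bytes
2,600,000,000,000,000 / 1,073,741,824 = 2,421,438.69 GiB

2,421,438.69 GiB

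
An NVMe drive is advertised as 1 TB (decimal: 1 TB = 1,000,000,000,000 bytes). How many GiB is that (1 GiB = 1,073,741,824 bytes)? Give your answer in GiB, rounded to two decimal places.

931.32 GiB

1 TB × 1,000,000,000,000 bytes/TB = 1,000,000,000,000 bytes
1 GiB = 1,073,741,824 bytes
1,000,000,000,000 / 1,073,741,824 = 931.32 GiB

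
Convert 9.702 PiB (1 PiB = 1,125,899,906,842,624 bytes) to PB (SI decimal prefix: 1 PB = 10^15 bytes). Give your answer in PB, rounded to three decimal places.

9.702 PiB = 9.702 × 2^50 bytes = 10,923,480,896,187,138.048 bytes
1 PB = 1,000,000,000,000,000 bytes
10,923,480,896,187,138.048 / 1,000,000,000,000,000 = 10.923 PB

10.923 PB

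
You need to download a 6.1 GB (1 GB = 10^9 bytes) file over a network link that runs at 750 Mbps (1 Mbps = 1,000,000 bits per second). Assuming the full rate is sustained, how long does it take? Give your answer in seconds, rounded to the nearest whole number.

65 seconds

6.1 GB = 6,100,000,000 bytes = 48,800,000,000 bits
750 Mbps = 750,000,000 bits/s
time = 48,800,000,000 / 750,000,000 = 65 s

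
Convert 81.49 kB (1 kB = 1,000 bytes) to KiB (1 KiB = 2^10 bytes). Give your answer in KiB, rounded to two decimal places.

81.49 kB = 81.49 × 10^3 bytes = 81,490 bytes
1 KiB = 2^10 bytes = 1,024 bytes
81,490 / 1,024 = 79.58 KiB

79.58 KiB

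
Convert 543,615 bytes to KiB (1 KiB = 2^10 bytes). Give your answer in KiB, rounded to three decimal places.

530.874 KiB

543,615 bytes given.
1 KiB = 2^10 bytes = 1,024 bytes
543,615 / 1,024 = 530.874 KiB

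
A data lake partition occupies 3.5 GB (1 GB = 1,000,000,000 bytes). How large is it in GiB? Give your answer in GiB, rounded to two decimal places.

3.5 GB = 3.5 × 10^9 bytes = 3,500,000,000 bytes
1 GiB = 1,073,741,824 bytes
3,500,000,000 / 1,073,741,824 = 3.26 GiB

3.26 GiB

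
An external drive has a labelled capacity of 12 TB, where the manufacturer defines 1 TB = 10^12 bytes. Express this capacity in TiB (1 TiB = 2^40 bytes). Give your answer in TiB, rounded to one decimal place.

10.9 TiB

12 TB = 12 × 10^12 bytes = 12,000,000,000,000 bytes
1 TiB = 1,099,511,627,776 bytes
12,000,000,000,000 / 1,099,511,627,776 = 10.9 TiB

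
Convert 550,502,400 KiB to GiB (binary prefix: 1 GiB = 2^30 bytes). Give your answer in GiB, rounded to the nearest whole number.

525 GiB

550,502,400 KiB × 1,024 bytes/KiB = 563,714,457,600 bytes
1 GiB = 2^30 bytes = 1,073,741,824 bytes
563,714,457,600 / 1,073,741,824 = 525 GiB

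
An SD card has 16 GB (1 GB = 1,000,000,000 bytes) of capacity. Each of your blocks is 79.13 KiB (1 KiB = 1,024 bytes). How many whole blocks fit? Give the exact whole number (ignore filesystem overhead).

Capacity: 16 GB = 16,000,000,000 bytes
Per item: 79.13 KiB = 81,029.12 bytes
⌊16,000,000,000 / 81,029.12⌋ = 197,459

197,459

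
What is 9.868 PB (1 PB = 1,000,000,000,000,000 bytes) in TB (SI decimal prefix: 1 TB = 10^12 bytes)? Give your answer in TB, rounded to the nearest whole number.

9,868 TB

9.868 PB = 9.868 × 10^15 bytes = 9,868,000,000,000,000 bytes
1 TB = 10^12 bytes = 1,000,000,000,000 bytes
9,868,000,000,000,000 / 1,000,000,000,000 = 9,868 TB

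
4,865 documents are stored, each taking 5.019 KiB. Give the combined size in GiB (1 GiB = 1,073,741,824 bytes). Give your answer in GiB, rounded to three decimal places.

Total = 4,865 × 5.019 KiB = 24417.435 KiB
= 24417.435 × 1,024 bytes = 25,003,453.44 bytes
1 GiB = 1,073,741,824 bytes
25,003,453.44 / 1,073,741,824 = 0.023 GiB

0.023 GiB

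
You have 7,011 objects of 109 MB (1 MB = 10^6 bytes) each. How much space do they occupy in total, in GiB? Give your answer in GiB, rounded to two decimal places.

Total = 7,011 × 109 MB = 764,199 MB
= 764,199 × 1,000,000 bytes = 764,199,000,000 bytes
1 GiB = 1,073,741,824 bytes
764,199,000,000 / 1,073,741,824 = 711.72 GiB

711.72 GiB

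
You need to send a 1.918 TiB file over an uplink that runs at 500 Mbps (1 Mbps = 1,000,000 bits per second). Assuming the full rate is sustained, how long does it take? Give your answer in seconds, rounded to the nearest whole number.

33,742 seconds

1.918 TiB = 2,108,863,302,074.368 bytes = 16,870,906,416,594.944 bits
500 Mbps = 500,000,000 bits/s
time = 16,870,906,416,594.944 / 500,000,000 = 33,742 s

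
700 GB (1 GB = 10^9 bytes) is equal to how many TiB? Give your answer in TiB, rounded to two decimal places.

700 GB × 1,000,000,000 bytes/GB = 700,000,000,000 bytes
1 TiB = 2^40 bytes = 1,099,511,627,776 bytes
700,000,000,000 / 1,099,511,627,776 = 0.64 TiB

0.64 TiB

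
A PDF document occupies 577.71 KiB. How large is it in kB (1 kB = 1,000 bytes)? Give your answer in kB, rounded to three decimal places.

577.71 KiB = 577.71 × 2^10 bytes = 591,575.04 bytes
1 kB = 1,000 bytes
591,575.04 / 1,000 = 591.575 kB

591.575 kB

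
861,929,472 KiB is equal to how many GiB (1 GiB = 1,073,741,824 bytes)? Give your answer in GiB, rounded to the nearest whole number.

861,929,472 KiB = 861,929,472 × 2^10 bytes = 882,615,779,328 bytes
1 GiB = 1,073,741,824 bytes
882,615,779,328 / 1,073,741,824 = 822 GiB

822 GiB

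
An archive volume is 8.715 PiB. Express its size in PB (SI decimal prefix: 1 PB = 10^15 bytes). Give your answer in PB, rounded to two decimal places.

9.81 PB

8.715 PiB = 8.715 × 2^50 bytes = 9,812,217,688,133,468.16 bytes
1 PB = 10^15 bytes = 1,000,000,000,000,000 bytes
9,812,217,688,133,468.16 / 1,000,000,000,000,000 = 9.81 PB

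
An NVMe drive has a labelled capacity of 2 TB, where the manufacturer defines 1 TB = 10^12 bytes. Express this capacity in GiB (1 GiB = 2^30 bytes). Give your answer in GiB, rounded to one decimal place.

1,862.6 GiB

2 TB = 2 × 10^12 bytes = 2,000,000,000,000 bytes
1 GiB = 1,073,741,824 bytes
2,000,000,000,000 / 1,073,741,824 = 1,862.6 GiB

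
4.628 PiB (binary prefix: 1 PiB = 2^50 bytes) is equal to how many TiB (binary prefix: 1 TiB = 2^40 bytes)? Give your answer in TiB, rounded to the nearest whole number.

4,739 TiB

4.628 PiB = 4.628 × 2^50 bytes = 5,210,664,768,867,663.872 bytes
1 TiB = 2^40 bytes = 1,099,511,627,776 bytes
5,210,664,768,867,663.872 / 1,099,511,627,776 = 4,739 TiB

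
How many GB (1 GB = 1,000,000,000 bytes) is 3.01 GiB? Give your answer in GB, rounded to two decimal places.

3.23 GB

3.01 GiB = 3.01 × 2^30 bytes = 3,231,962,890.24 bytes
1 GB = 1,000,000,000 bytes
3,231,962,890.24 / 1,000,000,000 = 3.23 GB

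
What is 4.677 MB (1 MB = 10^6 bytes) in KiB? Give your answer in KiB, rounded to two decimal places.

4.677 MB = 4.677 × 10^6 bytes = 4,677,000 bytes
1 KiB = 2^10 bytes = 1,024 bytes
4,677,000 / 1,024 = 4,567.38 KiB

4,567.38 KiB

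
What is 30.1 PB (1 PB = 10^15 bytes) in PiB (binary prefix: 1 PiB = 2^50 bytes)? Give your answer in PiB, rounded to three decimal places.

26.734 PiB

30.1 PB × 1,000,000,000,000,000 bytes/PB = 30,100,000,000,000,000 bytes
1 PiB = 1,125,899,906,842,624 bytes
30,100,000,000,000,000 / 1,125,899,906,842,624 = 26.734 PiB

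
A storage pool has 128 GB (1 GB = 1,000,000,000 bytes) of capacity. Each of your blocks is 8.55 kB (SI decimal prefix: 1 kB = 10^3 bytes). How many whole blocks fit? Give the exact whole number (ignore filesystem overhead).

Capacity: 128 GB = 128,000,000,000 bytes
Per item: 8.55 kB = 8,550 bytes
⌊128,000,000,000 / 8,550⌋ = 14,970,760

14,970,760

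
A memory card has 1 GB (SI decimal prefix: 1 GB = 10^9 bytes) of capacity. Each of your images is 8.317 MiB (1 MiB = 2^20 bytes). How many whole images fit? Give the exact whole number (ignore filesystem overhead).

Capacity: 1 GB = 1,000,000,000 bytes
Per item: 8.317 MiB = 8,721,006.592 bytes
⌊1,000,000,000 / 8,721,006.592⌋ = 114

114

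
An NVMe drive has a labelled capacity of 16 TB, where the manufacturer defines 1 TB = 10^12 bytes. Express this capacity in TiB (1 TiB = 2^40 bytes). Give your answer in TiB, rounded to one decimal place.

14.6 TiB

16 TB = 16 × 10^12 bytes = 16,000,000,000,000 bytes
1 TiB = 1,099,511,627,776 bytes
16,000,000,000,000 / 1,099,511,627,776 = 14.6 TiB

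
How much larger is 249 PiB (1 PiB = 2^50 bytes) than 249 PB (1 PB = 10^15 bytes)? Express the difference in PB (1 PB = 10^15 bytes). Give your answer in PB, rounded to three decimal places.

31.349 PB

249 PiB = 249 × 1,125,899,906,842,624 = 280,349,076,803,813,376 bytes
249 PB = 249 × 1,000,000,000,000,000 = 249,000,000,000,000,000 bytes
difference = 31,349,076,803,813,376 bytes
31,349,076,803,813,376 / 1,000,000,000,000,000 = 31.349 PB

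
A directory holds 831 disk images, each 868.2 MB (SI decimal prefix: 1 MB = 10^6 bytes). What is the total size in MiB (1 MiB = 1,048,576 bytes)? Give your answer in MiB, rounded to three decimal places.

688,051.414 MiB

Total = 831 × 868.2 MB = 721474.2 MB
= 721474.2 × 1,000,000 bytes = 721,474,200,000 bytes
1 MiB = 1,048,576 bytes
721,474,200,000 / 1,048,576 = 688,051.414 MiB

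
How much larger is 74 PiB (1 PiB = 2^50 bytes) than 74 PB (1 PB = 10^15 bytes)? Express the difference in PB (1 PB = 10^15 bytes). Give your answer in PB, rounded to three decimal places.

9.317 PB

74 PiB = 74 × 1,125,899,906,842,624 = 83,316,593,106,354,176 bytes
74 PB = 74 × 1,000,000,000,000,000 = 74,000,000,000,000,000 bytes
difference = 9,316,593,106,354,176 bytes
9,316,593,106,354,176 / 1,000,000,000,000,000 = 9.317 PB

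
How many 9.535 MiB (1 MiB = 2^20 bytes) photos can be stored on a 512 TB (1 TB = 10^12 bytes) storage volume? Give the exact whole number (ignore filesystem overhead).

Capacity: 512 TB = 512,000,000,000,000 bytes
Per item: 9.535 MiB = 9,998,172.16 bytes
⌊512,000,000,000,000 / 9,998,172.16⌋ = 51,209,360

51,209,360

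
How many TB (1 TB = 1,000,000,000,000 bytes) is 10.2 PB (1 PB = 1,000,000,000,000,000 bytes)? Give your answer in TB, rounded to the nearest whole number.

10.2 PB = 10.2 × 10^15 bytes = 10,200,000,000,000,000 bytes
1 TB = 1,000,000,000,000 bytes
10,200,000,000,000,000 / 1,000,000,000,000 = 10,200 TB

10,200 TB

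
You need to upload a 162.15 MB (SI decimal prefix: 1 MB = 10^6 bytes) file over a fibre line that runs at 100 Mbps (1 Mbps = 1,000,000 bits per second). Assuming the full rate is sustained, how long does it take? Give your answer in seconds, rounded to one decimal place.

162.15 MB = 162,150,000 bytes = 1,297,200,000 bits
100 Mbps = 100,000,000 bits/s
time = 1,297,200,000 / 100,000,000 = 13.0 s

13.0 seconds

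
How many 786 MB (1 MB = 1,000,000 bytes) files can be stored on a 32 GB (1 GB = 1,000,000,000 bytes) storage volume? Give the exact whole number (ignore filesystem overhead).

Capacity: 32 GB = 32,000,000,000 bytes
Per item: 786 MB = 786,000,000 bytes
⌊32,000,000,000 / 786,000,000⌋ = 40

40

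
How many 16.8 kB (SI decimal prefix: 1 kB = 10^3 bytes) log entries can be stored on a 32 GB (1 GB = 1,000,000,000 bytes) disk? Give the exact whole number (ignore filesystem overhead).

1,904,761

Capacity: 32 GB = 32,000,000,000 bytes
Per item: 16.8 kB = 16,800 bytes
⌊32,000,000,000 / 16,800⌋ = 1,904,761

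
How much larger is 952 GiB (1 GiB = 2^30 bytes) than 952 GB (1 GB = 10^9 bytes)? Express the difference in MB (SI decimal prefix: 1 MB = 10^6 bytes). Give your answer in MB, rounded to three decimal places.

952 GiB = 952 × 1,073,741,824 = 1,022,202,216,448 bytes
952 GB = 952 × 1,000,000,000 = 952,000,000,000 bytes
difference = 70,202,216,448 bytes
70,202,216,448 / 1,000,000 = 70,202.216 MB

70,202.216 MB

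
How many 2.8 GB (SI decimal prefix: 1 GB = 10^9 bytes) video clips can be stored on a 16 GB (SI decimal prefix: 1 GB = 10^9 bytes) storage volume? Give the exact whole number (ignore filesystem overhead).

5

Capacity: 16 GB = 16,000,000,000 bytes
Per item: 2.8 GB = 2,800,000,000 bytes
⌊16,000,000,000 / 2,800,000,000⌋ = 5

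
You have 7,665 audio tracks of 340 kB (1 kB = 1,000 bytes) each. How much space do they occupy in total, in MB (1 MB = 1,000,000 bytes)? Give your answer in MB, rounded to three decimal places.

2,606.100 MB

Total = 7,665 × 340 kB = 2,606,100 kB
= 2,606,100 × 1,000 bytes = 2,606,100,000 bytes
1 MB = 1,000,000 bytes
2,606,100,000 / 1,000,000 = 2,606.100 MB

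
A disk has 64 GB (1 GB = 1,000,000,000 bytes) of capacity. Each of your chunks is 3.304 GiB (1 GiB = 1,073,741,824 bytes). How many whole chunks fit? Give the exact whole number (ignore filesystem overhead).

Capacity: 64 GB = 64,000,000,000 bytes
Per item: 3.304 GiB = 3,547,642,986.496 bytes
⌊64,000,000,000 / 3,547,642,986.496⌋ = 18

18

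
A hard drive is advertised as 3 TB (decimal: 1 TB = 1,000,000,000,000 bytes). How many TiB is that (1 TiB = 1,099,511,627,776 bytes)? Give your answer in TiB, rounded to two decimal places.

2.73 TiB

3 TB × 1,000,000,000,000 bytes/TB = 3,000,000,000,000 bytes
1 TiB = 2^40 bytes = 1,099,511,627,776 bytes
3,000,000,000,000 / 1,099,511,627,776 = 2.73 TiB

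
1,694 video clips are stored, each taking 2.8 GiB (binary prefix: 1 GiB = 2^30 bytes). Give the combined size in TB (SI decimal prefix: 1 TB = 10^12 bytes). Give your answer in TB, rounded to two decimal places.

5.09 TB

Total = 1,694 × 2.8 GiB = 4743.2 GiB
= 4743.2 × 1,073,741,824 bytes = 5,092,972,219,596.8 bytes
1 TB = 1,000,000,000,000 bytes
5,092,972,219,596.8 / 1,000,000,000,000 = 5.09 TB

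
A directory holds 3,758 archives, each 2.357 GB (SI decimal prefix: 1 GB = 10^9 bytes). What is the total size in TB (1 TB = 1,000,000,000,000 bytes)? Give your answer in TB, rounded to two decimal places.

8.86 TB

Total = 3,758 × 2.357 GB = 8857.606 GB
= 8857.606 × 1,000,000,000 bytes = 8,857,606,000,000 bytes
1 TB = 1,000,000,000,000 bytes
8,857,606,000,000 / 1,000,000,000,000 = 8.86 TB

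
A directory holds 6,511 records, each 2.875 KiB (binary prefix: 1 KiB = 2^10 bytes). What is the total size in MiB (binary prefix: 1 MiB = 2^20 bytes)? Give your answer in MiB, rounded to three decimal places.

Total = 6,511 × 2.875 KiB = 18719.125 KiB
= 18719.125 × 1,024 bytes = 19,168,384 bytes
1 MiB = 1,048,576 bytes
19,168,384 / 1,048,576 = 18.280 MiB

18.280 MiB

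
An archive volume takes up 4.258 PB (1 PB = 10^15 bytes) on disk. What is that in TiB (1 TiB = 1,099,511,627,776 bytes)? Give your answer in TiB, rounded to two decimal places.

4.258 PB = 4.258 × 10^15 bytes = 4,258,000,000,000,000 bytes
1 TiB = 1,099,511,627,776 bytes
4,258,000,000,000,000 / 1,099,511,627,776 = 3,872.63 TiB

3,872.63 TiB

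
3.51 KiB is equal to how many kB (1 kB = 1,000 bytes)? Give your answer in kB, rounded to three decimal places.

3.594 kB

3.51 KiB = 3.51 × 2^10 bytes = 3,594.24 bytes
1 kB = 10^3 bytes = 1,000 bytes
3,594.24 / 1,000 = 3.594 kB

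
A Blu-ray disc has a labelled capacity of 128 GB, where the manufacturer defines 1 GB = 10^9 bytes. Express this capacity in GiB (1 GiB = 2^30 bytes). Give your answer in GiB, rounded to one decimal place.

128 GB = 128 × 10^9 bytes = 128,000,000,000 bytes
1 GiB = 2^30 bytes = 1,073,741,824 bytes
128,000,000,000 / 1,073,741,824 = 119.2 GiB

119.2 GiB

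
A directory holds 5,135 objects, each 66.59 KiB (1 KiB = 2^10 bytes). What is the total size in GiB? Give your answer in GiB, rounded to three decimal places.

Total = 5,135 × 66.59 KiB = 341939.65 KiB
= 341939.65 × 1,024 bytes = 350,146,201.6 bytes
1 GiB = 1,073,741,824 bytes
350,146,201.6 / 1,073,741,824 = 0.326 GiB

0.326 GiB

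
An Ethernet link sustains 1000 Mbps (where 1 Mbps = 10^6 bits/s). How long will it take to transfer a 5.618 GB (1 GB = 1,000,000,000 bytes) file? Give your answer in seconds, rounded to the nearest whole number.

45 seconds

5.618 GB = 5,618,000,000 bytes = 44,944,000,000 bits
1000 Mbps = 1,000,000,000 bits/s
time = 44,944,000,000 / 1,000,000,000 = 45 s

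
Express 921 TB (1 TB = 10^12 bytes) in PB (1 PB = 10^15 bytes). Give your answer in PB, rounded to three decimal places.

921 TB × 1,000,000,000,000 bytes/TB = 921,000,000,000,000 bytes
1 PB = 1,000,000,000,000,000 bytes
921,000,000,000,000 / 1,000,000,000,000,000 = 0.921 PB

0.921 PB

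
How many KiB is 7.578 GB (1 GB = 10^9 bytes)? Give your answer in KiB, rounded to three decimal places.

7.578 GB = 7.578 × 10^9 bytes = 7,578,000,000 bytes
1 KiB = 1,024 bytes
7,578,000,000 / 1,024 = 7,400,390.625 KiB

7,400,390.625 KiB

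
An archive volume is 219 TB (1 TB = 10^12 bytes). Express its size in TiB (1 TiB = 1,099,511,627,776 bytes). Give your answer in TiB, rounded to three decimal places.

199.179 TiB

219 TB = 219 × 10^12 bytes = 219,000,000,000,000 bytes
1 TiB = 2^40 bytes = 1,099,511,627,776 bytes
219,000,000,000,000 / 1,099,511,627,776 = 199.179 TiB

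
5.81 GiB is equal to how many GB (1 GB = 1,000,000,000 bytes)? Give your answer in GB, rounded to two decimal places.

5.81 GiB × 1,073,741,824 bytes/GiB = 6,238,439,997.44 bytes
1 GB = 1,000,000,000 bytes
6,238,439,997.44 / 1,000,000,000 = 6.24 GB

6.24 GB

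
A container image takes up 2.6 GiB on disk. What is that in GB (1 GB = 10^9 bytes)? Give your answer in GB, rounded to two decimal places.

2.6 GiB = 2.6 × 2^30 bytes = 2,791,728,742.4 bytes
1 GB = 10^9 bytes = 1,000,000,000 bytes
2,791,728,742.4 / 1,000,000,000 = 2.79 GB

2.79 GB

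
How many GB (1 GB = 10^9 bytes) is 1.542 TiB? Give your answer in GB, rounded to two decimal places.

1.542 TiB = 1.542 × 2^40 bytes = 1,695,446,930,030.592 bytes
1 GB = 1,000,000,000 bytes
1,695,446,930,030.592 / 1,000,000,000 = 1,695.45 GB

1,695.45 GB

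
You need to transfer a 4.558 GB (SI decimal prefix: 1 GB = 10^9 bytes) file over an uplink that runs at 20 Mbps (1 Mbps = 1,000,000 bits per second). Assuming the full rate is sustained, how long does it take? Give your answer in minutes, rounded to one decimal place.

30.4 minutes

4.558 GB = 4,558,000,000 bytes = 36,464,000,000 bits
20 Mbps = 20,000,000 bits/s
time = 36,464,000,000 / 20,000,000 = 1,823.20 s
1,823.20 s / 60 = 30.4 minutes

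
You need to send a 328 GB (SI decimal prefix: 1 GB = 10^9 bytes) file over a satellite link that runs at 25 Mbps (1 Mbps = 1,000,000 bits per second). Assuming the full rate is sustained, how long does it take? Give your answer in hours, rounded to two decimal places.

328 GB = 328,000,000,000 bytes = 2,624,000,000,000 bits
25 Mbps = 25,000,000 bits/s
time = 2,624,000,000,000 / 25,000,000 = 104,960.0000 s
104,960.0000 s / 3600 = 29.16 hours

29.16 hours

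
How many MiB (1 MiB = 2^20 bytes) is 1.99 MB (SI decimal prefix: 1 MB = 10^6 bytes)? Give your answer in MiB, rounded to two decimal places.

1.90 MiB

1.99 MB = 1.99 × 10^6 bytes = 1,990,000 bytes
1 MiB = 2^20 bytes = 1,048,576 bytes
1,990,000 / 1,048,576 = 1.90 MiB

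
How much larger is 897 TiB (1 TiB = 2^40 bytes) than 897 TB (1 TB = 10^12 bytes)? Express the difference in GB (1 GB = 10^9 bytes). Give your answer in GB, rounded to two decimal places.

89,261.93 GB

897 TiB = 897 × 1,099,511,627,776 = 986,261,930,115,072 bytes
897 TB = 897 × 1,000,000,000,000 = 897,000,000,000,000 bytes
difference = 89,261,930,115,072 bytes
89,261,930,115,072 / 1,000,000,000 = 89,261.93 GB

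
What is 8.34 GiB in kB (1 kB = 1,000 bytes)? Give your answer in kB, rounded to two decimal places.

8,955,006.81 kB

8.34 GiB = 8.34 × 2^30 bytes = 8,955,006,812.16 bytes
1 kB = 10^3 bytes = 1,000 bytes
8,955,006,812.16 / 1,000 = 8,955,006.81 kB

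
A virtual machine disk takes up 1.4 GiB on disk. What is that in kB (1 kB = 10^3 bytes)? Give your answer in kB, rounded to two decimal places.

1.4 GiB = 1.4 × 2^30 bytes = 1,503,238,553.6 bytes
1 kB = 1,000 bytes
1,503,238,553.6 / 1,000 = 1,503,238.55 kB

1,503,238.55 kB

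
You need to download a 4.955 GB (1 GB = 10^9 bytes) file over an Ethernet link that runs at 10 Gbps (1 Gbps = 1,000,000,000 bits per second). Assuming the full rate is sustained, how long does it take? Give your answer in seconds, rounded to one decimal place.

4.0 seconds

4.955 GB = 4,955,000,000 bytes = 39,640,000,000 bits
10 Gbps = 10,000,000,000 bits/s
time = 39,640,000,000 / 10,000,000,000 = 4.0 s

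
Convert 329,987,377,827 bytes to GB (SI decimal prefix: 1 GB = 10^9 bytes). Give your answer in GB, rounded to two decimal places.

329.99 GB

329,987,377,827 bytes given.
1 GB = 1,000,000,000 bytes
329,987,377,827 / 1,000,000,000 = 329.99 GB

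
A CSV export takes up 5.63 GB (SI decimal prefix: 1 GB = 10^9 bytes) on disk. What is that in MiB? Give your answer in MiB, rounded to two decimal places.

5,369.19 MiB

5.63 GB = 5.63 × 10^9 bytes = 5,630,000,000 bytes
1 MiB = 2^20 bytes = 1,048,576 bytes
5,630,000,000 / 1,048,576 = 5,369.19 MiB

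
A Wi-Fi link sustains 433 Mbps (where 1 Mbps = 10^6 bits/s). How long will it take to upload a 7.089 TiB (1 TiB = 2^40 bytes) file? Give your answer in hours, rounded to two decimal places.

40.00 hours

7.089 TiB = 7,794,437,929,304.064 bytes = 62,355,503,434,432.512 bits
433 Mbps = 433,000,000 bits/s
time = 62,355,503,434,432.512 / 433,000,000 = 144,008.0911 s
144,008.0911 s / 3600 = 40.00 hours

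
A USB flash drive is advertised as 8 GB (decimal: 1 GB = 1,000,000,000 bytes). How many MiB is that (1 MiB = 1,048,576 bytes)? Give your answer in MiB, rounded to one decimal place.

7,629.4 MiB

8 GB = 8 × 10^9 bytes = 8,000,000,000 bytes
1 MiB = 1,048,576 bytes
8,000,000,000 / 1,048,576 = 7,629.4 MiB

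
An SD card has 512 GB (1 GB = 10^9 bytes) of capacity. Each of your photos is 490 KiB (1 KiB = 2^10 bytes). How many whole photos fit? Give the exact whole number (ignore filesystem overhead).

Capacity: 512 GB = 512,000,000,000 bytes
Per item: 490 KiB = 501,760 bytes
⌊512,000,000,000 / 501,760⌋ = 1,020,408

1,020,408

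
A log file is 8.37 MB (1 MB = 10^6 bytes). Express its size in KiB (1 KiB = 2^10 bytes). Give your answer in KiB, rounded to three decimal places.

8,173.828 KiB

8.37 MB × 1,000,000 bytes/MB = 8,370,000 bytes
1 KiB = 1,024 bytes
8,370,000 / 1,024 = 8,173.828 KiB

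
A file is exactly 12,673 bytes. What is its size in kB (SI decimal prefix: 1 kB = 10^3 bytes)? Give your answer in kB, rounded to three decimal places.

12.673 kB

12,673 bytes given.
1 kB = 10^3 bytes = 1,000 bytes
12,673 / 1,000 = 12.673 kB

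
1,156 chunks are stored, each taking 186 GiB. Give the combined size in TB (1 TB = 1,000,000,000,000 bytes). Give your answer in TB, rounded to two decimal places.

230.87 TB

Total = 1,156 × 186 GiB = 215,016 GiB
= 215,016 × 1,073,741,824 bytes = 230,871,672,029,184 bytes
1 TB = 1,000,000,000,000 bytes
230,871,672,029,184 / 1,000,000,000,000 = 230.87 TB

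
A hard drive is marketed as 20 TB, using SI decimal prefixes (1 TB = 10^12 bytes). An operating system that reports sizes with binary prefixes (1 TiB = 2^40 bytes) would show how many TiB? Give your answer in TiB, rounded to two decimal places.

20 TB × 1,000,000,000,000 bytes/TB = 20,000,000,000,000 bytes
1 TiB = 1,099,511,627,776 bytes
20,000,000,000,000 / 1,099,511,627,776 = 18.19 TiB

18.19 TiB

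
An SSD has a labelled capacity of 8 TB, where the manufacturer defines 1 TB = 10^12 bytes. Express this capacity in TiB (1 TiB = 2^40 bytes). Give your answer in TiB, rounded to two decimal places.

7.28 TiB

8 TB = 8 × 10^12 bytes = 8,000,000,000,000 bytes
1 TiB = 2^40 bytes = 1,099,511,627,776 bytes
8,000,000,000,000 / 1,099,511,627,776 = 7.28 TiB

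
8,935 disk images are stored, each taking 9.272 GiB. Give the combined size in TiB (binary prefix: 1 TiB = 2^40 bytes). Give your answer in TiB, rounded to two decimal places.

Total = 8,935 × 9.272 GiB = 82845.32 GiB
= 82845.32 × 1,073,741,824 bytes = 88,954,485,006,663.68 bytes
1 TiB = 1,099,511,627,776 bytes
88,954,485,006,663.68 / 1,099,511,627,776 = 80.90 TiB

80.90 TiB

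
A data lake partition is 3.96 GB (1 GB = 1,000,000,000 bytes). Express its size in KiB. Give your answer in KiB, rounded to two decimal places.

3.96 GB = 3.96 × 10^9 bytes = 3,960,000,000 bytes
1 KiB = 1,024 bytes
3,960,000,000 / 1,024 = 3,867,187.50 KiB

3,867,187.50 KiB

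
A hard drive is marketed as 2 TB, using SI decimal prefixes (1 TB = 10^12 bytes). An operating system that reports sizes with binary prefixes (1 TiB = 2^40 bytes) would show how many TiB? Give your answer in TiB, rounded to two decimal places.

1.82 TiB

2 TB = 2 × 10^12 bytes = 2,000,000,000,000 bytes
1 TiB = 1,099,511,627,776 bytes
2,000,000,000,000 / 1,099,511,627,776 = 1.82 TiB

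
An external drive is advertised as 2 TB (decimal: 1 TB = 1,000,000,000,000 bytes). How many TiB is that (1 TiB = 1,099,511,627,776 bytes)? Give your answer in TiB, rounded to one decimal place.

2 TB = 2 × 10^12 bytes = 2,000,000,000,000 bytes
1 TiB = 1,099,511,627,776 bytes
2,000,000,000,000 / 1,099,511,627,776 = 1.8 TiB

1.8 TiB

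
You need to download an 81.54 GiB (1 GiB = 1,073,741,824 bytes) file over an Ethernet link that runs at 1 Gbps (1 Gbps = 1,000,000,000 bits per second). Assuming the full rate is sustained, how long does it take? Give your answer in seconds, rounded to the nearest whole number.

81.54 GiB = 87,552,908,328.96 bytes = 700,423,266,631.68 bits
1 Gbps = 1,000,000,000 bits/s
time = 700,423,266,631.68 / 1,000,000,000 = 700 s

700 seconds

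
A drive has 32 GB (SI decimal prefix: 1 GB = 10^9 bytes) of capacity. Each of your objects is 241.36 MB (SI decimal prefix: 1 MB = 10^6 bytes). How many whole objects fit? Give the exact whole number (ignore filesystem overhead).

132

Capacity: 32 GB = 32,000,000,000 bytes
Per item: 241.36 MB = 241,360,000 bytes
⌊32,000,000,000 / 241,360,000⌋ = 132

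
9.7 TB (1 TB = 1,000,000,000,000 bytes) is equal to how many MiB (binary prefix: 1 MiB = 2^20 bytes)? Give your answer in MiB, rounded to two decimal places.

9,250,640.87 MiB

9.7 TB × 1,000,000,000,000 bytes/TB = 9,700,000,000,000 bytes
1 MiB = 1,048,576 bytes
9,700,000,000,000 / 1,048,576 = 9,250,640.87 MiB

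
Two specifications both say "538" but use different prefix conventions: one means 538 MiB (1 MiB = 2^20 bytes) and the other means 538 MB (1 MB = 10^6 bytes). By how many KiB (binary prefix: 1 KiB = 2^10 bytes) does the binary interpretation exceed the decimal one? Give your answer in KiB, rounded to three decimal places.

25,521.375 KiB

538 MiB = 538 × 1,048,576 = 564,133,888 bytes
538 MB = 538 × 1,000,000 = 538,000,000 bytes
difference = 26,133,888 bytes
26,133,888 / 1,024 = 25,521.375 KiB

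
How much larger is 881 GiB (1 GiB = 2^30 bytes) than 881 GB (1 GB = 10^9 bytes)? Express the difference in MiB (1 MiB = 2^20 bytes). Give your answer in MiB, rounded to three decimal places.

881 GiB = 881 × 1,073,741,824 = 945,966,546,944 bytes
881 GB = 881 × 1,000,000,000 = 881,000,000,000 bytes
difference = 64,966,546,944 bytes
64,966,546,944 / 1,048,576 = 61,956.927 MiB

61,956.927 MiB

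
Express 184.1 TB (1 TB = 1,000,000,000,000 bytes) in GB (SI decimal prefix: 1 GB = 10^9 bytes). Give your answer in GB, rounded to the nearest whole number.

184,100 GB

184.1 TB = 184.1 × 10^12 bytes = 184,100,000,000,000 bytes
1 GB = 10^9 bytes = 1,000,000,000 bytes
184,100,000,000,000 / 1,000,000,000 = 184,100 GB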